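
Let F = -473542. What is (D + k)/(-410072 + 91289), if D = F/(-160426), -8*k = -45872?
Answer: -460178113/25570540779 ≈ -0.017996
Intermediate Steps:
k = 5734 (k = -⅛*(-45872) = 5734)
D = 236771/80213 (D = -473542/(-160426) = -473542*(-1/160426) = 236771/80213 ≈ 2.9518)
(D + k)/(-410072 + 91289) = (236771/80213 + 5734)/(-410072 + 91289) = (460178113/80213)/(-318783) = (460178113/80213)*(-1/318783) = -460178113/25570540779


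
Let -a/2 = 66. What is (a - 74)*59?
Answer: -12154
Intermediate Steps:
a = -132 (a = -2*66 = -132)
(a - 74)*59 = (-132 - 74)*59 = -206*59 = -12154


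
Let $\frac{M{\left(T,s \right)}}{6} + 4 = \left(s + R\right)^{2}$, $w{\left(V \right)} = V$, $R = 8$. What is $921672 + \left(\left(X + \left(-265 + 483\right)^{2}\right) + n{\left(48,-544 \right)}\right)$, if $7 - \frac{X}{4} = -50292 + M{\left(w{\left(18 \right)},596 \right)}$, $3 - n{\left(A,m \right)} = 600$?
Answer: $-7585693$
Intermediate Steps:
$n{\left(A,m \right)} = -597$ ($n{\left(A,m \right)} = 3 - 600 = -597$)
$M{\left(T,s \right)} = -24 + 6 \left(8 + s\right)^{2}$ ($M{\left(T,s \right)} = -24 + 6 \left(s + 8\right)^{2} = -24 + 6 \left(8 + s\right)^{2}$)
$X = -8554292$ ($X = 28 - 4 \left(-50292 - \left(24 - 6 \left(8 + 596\right)^{2}\right)\right) = 28 - 4 \left(-50292 - \left(24 - 6 \cdot 604^{2}\right)\right) = 28 - 4 \left(-50292 + \left(-24 + 6 \cdot 364816\right)\right) = 28 - 4 \left(-50292 + \left(-24 + 2188896\right)\right) = 28 - 4 \left(-50292 + 2188872\right) = 28 - 8554320 = -8554292$)
$921672 + \left(\left(X + \left(-265 + 483\right)^{2}\right) + n{\left(48,-544 \right)}\right) = 921672 - \left(8554889 - \left(-265 + 483\right)^{2}\right) = 921672 - \left(8554889 - 47524\right) = 921672 + \left(\left(-8554292 + 47524\right) - 597\right) = 921672 - 8507365 = -7585693$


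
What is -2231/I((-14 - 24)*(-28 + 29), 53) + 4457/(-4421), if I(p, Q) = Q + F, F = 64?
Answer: -10384720/517257 ≈ -20.077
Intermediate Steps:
I(p, Q) = 64 + Q (I(p, Q) = Q + 64 = 64 + Q)
-2231/I((-14 - 24)*(-28 + 29), 53) + 4457/(-4421) = -2231/(64 + 53) + 4457/(-4421) = -2231/117 + 4457*(-1/4421) = -2231*1/117 - 4457/4421 = -2231/117 - 4457/4421 = -10384720/517257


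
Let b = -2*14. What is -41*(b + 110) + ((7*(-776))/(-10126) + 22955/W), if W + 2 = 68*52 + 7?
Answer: -60148376525/17928083 ≈ -3355.0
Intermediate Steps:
b = -28
W = 3541 (W = -2 + (68*52 + 7) = -2 + (3536 + 7) = -2 + 3543 = 3541)
-41*(b + 110) + ((7*(-776))/(-10126) + 22955/W) = -41*(-28 + 110) + ((7*(-776))/(-10126) + 22955/3541) = -41*82 + (-5432*(-1/10126) + 22955*(1/3541)) = -3362 + (2716/5063 + 22955/3541) = -3362 + 125838521/17928083 = -60148376525/17928083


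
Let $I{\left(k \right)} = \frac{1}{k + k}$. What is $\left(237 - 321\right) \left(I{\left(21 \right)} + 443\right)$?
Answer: $-37214$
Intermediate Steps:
$I{\left(k \right)} = \frac{1}{2 k}$
$\left(237 - 321\right) \left(I{\left(21 \right)} + 443\right) = \left(237 - 321\right) \left(\frac{1}{2 \cdot 21} + 443\right) = - 84 \left(\frac{1}{2} \cdot \frac{1}{21} + 443\right) = - 84 \left(\frac{1}{42} + 443\right) = \left(-84\right) \frac{18607}{42} = -37214$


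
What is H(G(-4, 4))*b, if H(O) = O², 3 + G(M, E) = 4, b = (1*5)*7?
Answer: 35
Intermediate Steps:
b = 35 (b = 5*7 = 35)
G(M, E) = 1 (G(M, E) = -3 + 4 = 1)
H(G(-4, 4))*b = 1²*35 = 1*35 = 35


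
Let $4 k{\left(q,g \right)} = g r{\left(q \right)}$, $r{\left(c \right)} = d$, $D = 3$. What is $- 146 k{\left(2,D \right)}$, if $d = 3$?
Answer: $- \frac{657}{2} \approx -328.5$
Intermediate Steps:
$r{\left(c \right)} = 3$
$k{\left(q,g \right)} = \frac{3 g}{4}$ ($k{\left(q,g \right)} = \frac{g 3}{4} = \frac{3 g}{4}$)
$- 146 k{\left(2,D \right)} = - 146 \cdot \frac{3}{4} \cdot 3 = \left(-146\right) \frac{9}{4} = - \frac{657}{2}$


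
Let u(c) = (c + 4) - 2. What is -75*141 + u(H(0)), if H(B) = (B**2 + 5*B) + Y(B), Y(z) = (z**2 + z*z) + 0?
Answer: -10573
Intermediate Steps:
Y(z) = 2*z**2 (Y(z) = (z**2 + z**2) + 0 = 2*z**2 + 0 = 2*z**2)
H(B) = 3*B**2 + 5*B (H(B) = (B**2 + 5*B) + 2*B**2 = 3*B**2 + 5*B)
u(c) = 2 + c (u(c) = (4 + c) - 2 = 2 + c)
-75*141 + u(H(0)) = -75*141 + (2 + 0*(5 + 3*0)) = -10575 + (2 + 0*(5 + 0)) = -10575 + (2 + 0*5) = -10575 + (2 + 0) = -10575 + 2 = -10573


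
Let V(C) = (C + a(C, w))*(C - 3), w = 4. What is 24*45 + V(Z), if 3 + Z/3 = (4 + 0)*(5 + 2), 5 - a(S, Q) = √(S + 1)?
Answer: 6840 - 144*√19 ≈ 6212.3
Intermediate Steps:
a(S, Q) = 5 - √(1 + S) (a(S, Q) = 5 - √(S + 1) = 5 - √(1 + S))
Z = 75 (Z = -9 + 3*((4 + 0)*(5 + 2)) = -9 + 3*(4*7) = -9 + 3*28 = -9 + 84 = 75)
V(C) = (-3 + C)*(5 + C - √(1 + C)) (V(C) = (C + (5 - √(1 + C)))*(C - 3) = (5 + C - √(1 + C))*(-3 + C) = (-3 + C)*(5 + C - √(1 + C)))
24*45 + V(Z) = 24*45 + (-15 + 75² + 2*75 + 3*√(1 + 75) - 1*75*√(1 + 75)) = 1080 + (-15 + 5625 + 150 + 3*√76 - 1*75*√76) = 1080 + (-15 + 5625 + 150 + 3*(2*√19) - 1*75*2*√19) = 1080 + (-15 + 5625 + 150 + 6*√19 - 150*√19) = 1080 + (5760 - 144*√19) = 6840 - 144*√19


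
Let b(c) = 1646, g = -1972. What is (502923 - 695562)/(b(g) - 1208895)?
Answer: 192639/1207249 ≈ 0.15957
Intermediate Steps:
(502923 - 695562)/(b(g) - 1208895) = (502923 - 695562)/(1646 - 1208895) = -192639/(-1207249) = -192639*(-1/1207249) = 192639/1207249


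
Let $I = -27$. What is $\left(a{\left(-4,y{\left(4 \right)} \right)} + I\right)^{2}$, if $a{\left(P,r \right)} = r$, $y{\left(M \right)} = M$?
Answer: $529$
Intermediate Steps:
$\left(a{\left(-4,y{\left(4 \right)} \right)} + I\right)^{2} = \left(4 - 27\right)^{2} = \left(-23\right)^{2} = 529$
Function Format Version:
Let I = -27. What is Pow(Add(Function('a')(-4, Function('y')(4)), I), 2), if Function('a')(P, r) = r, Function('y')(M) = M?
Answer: 529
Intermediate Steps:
Pow(Add(Function('a')(-4, Function('y')(4)), I), 2) = Pow(Add(4, -27), 2) = Pow(-23, 2) = 529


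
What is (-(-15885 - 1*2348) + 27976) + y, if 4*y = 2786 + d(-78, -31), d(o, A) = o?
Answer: 46886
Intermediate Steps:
y = 677 (y = (2786 - 78)/4 = (¼)*2708 = 677)
(-(-15885 - 1*2348) + 27976) + y = (-(-15885 - 1*2348) + 27976) + 677 = (-(-15885 - 2348) + 27976) + 677 = (-1*(-18233) + 27976) + 677 = (18233 + 27976) + 677 = 46209 + 677 = 46886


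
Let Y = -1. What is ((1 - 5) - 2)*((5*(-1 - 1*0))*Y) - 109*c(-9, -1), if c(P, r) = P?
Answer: 951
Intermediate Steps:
((1 - 5) - 2)*((5*(-1 - 1*0))*Y) - 109*c(-9, -1) = ((1 - 5) - 2)*((5*(-1 - 1*0))*(-1)) - 109*(-9) = (-4 - 2)*((5*(-1 + 0))*(-1)) + 981 = -6*5*(-1)*(-1) + 981 = -(-30)*(-1) + 981 = -6*5 + 981 = -30 + 981 = 951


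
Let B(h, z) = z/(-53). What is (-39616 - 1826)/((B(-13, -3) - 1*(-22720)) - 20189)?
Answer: -1098213/67073 ≈ -16.373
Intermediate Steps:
B(h, z) = -z/53 (B(h, z) = z*(-1/53) = -z/53)
(-39616 - 1826)/((B(-13, -3) - 1*(-22720)) - 20189) = (-39616 - 1826)/((-1/53*(-3) - 1*(-22720)) - 20189) = -41442/((3/53 + 22720) - 20189) = -41442/(1204163/53 - 20189) = -41442/134146/53 = -41442*53/134146 = -1098213/67073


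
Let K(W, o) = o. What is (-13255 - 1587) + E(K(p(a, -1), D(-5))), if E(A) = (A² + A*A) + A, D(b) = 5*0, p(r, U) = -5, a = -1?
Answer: -14842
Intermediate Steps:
D(b) = 0
E(A) = A + 2*A² (E(A) = (A² + A²) + A = 2*A² + A = A + 2*A²)
(-13255 - 1587) + E(K(p(a, -1), D(-5))) = (-13255 - 1587) + 0*(1 + 2*0) = -14842 + 0*(1 + 0) = -14842 + 0*1 = -14842 + 0 = -14842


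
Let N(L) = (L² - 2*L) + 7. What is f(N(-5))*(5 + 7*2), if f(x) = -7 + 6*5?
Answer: 437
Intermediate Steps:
N(L) = 7 + L² - 2*L
f(x) = 23 (f(x) = -7 + 30 = 23)
f(N(-5))*(5 + 7*2) = 23*(5 + 7*2) = 23*(5 + 14) = 23*19 = 437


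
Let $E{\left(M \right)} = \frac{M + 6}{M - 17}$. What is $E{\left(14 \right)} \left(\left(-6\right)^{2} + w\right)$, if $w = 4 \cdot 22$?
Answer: $- \frac{2480}{3} \approx -826.67$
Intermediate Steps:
$E{\left(M \right)} = \frac{6 + M}{-17 + M}$
$w = 88$
$E{\left(14 \right)} \left(\left(-6\right)^{2} + w\right) = \frac{6 + 14}{-17 + 14} \left(\left(-6\right)^{2} + 88\right) = \frac{1}{-3} \cdot 20 \left(36 + 88\right) = \left(- \frac{1}{3}\right) 20 \cdot 124 = \left(- \frac{20}{3}\right) 124 = - \frac{2480}{3}$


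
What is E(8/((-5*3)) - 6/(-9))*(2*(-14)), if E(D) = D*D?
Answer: -112/225 ≈ -0.49778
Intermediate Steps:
E(D) = D²
E(8/((-5*3)) - 6/(-9))*(2*(-14)) = (8/((-5*3)) - 6/(-9))²*(2*(-14)) = (8/(-15) - 6*(-⅑))²*(-28) = (8*(-1/15) + ⅔)²*(-28) = (-8/15 + ⅔)²*(-28) = (2/15)²*(-28) = (4/225)*(-28) = -112/225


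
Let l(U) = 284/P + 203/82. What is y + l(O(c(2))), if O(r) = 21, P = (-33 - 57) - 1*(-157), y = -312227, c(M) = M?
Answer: -1715338249/5494 ≈ -3.1222e+5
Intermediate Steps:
P = 67 (P = -90 + 157 = 67)
l(U) = 36889/5494 (l(U) = 284/67 + 203/82 = 36889/5494)
y + l(O(c(2))) = -312227 + 36889/5494 = -1715338249/5494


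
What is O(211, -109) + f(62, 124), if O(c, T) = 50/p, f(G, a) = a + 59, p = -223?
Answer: 40759/223 ≈ 182.78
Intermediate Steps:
f(G, a) = 59 + a
O(c, T) = -50/223 (O(c, T) = 50/(-223) = 50*(-1/223) = -50/223)
O(211, -109) + f(62, 124) = -50/223 + (59 + 124) = -50/223 + 183 = 40759/223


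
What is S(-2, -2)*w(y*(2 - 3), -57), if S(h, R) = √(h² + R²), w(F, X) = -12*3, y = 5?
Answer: -72*√2 ≈ -101.82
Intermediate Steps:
w(F, X) = -36
S(h, R) = √(R² + h²)
S(-2, -2)*w(y*(2 - 3), -57) = √((-2)² + (-2)²)*(-36) = √(4 + 4)*(-36) = √8*(-36) = (2*√2)*(-36) = -72*√2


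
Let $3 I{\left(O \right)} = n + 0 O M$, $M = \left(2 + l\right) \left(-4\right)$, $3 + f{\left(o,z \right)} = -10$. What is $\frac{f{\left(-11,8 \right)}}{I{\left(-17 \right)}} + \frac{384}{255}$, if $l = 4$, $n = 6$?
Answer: $- \frac{849}{170} \approx -4.9941$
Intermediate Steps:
$f{\left(o,z \right)} = -13$ ($f{\left(o,z \right)} = -3 - 10 = -13$)
$M = -24$ ($M = \left(2 + 4\right) \left(-4\right) = 6 \left(-4\right) = -24$)
$I{\left(O \right)} = 2$ ($I{\left(O \right)} = \frac{6 + 0 O \left(-24\right)}{3} = \frac{6 + 0 \left(-24\right)}{3} = \frac{6 + 0}{3} = \frac{1}{3} \cdot 6 = 2$)
$\frac{f{\left(-11,8 \right)}}{I{\left(-17 \right)}} + \frac{384}{255} = - \frac{13}{2} + \frac{384}{255} = \left(-13\right) \frac{1}{2} + 384 \cdot \frac{1}{255} = - \frac{13}{2} + \frac{128}{85} = - \frac{849}{170}$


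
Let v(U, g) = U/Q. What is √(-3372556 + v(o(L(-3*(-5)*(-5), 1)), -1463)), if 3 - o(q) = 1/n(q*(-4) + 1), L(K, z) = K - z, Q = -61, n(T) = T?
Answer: I*√313732026470/305 ≈ 1836.5*I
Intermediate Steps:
o(q) = 3 - 1/(1 - 4*q) (o(q) = 3 - 1/(q*(-4) + 1) = 3 - 1/(-4*q + 1) = 3 - 1/(1 - 4*q))
v(U, g) = -U/61 (v(U, g) = U/(-61) = U*(-1/61) = -U/61)
√(-3372556 + v(o(L(-3*(-5)*(-5), 1)), -1463)) = √(-3372556 - 2*(-1 + 6*(-3*(-5)*(-5) - 1*1))/(61*(-1 + 4*(-3*(-5)*(-5) - 1*1)))) = √(-3372556 - 2*(-1 + 6*(15*(-5) - 1))/(61*(-1 + 4*(15*(-5) - 1)))) = √(-3372556 - 2*(-1 + 6*(-75 - 1))/(61*(-1 + 4*(-75 - 1)))) = √(-3372556 - 2*(-1 + 6*(-76))/(61*(-1 + 4*(-76)))) = √(-3372556 - 2*(-1 - 456)/(61*(-1 - 304))) = √(-3372556 - 2*(-457)/(61*(-305))) = √(-3372556 - 2*(-1)*(-457)/(61*305)) = √(-3372556 - 1/61*914/305) = √(-3372556 - 914/18605) = √(-62746405294/18605) = I*√313732026470/305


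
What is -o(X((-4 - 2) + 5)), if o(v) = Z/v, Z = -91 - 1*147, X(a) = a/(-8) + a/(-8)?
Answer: 952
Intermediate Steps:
X(a) = -a/4 (X(a) = a*(-⅛) + a*(-⅛) = -a/8 - a/8 = -a/4)
Z = -238 (Z = -91 - 147 = -238)
o(v) = -238/v
-o(X((-4 - 2) + 5)) = -(-238)/((-((-4 - 2) + 5)/4)) = -(-238)/((-(-6 + 5)/4)) = -(-238)/((-¼*(-1))) = -(-238)/¼ = -(-238)*4 = -1*(-952) = 952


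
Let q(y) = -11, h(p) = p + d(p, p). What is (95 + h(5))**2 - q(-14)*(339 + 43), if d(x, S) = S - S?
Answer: 14202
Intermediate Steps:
d(x, S) = 0
h(p) = p (h(p) = p + 0 = p)
(95 + h(5))**2 - q(-14)*(339 + 43) = (95 + 5)**2 - (-11)*(339 + 43) = 100**2 - (-11)*382 = 10000 - 1*(-4202) = 10000 + 4202 = 14202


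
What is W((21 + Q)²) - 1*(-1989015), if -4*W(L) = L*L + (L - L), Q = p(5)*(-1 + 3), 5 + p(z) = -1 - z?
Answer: 7956059/4 ≈ 1.9890e+6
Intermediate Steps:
p(z) = -6 - z (p(z) = -5 + (-1 - z) = -6 - z)
Q = -22 (Q = (-6 - 1*5)*(-1 + 3) = (-6 - 5)*2 = -11*2 = -22)
W(L) = -L²/4 (W(L) = -(L*L + (L - L))/4 = -(L² + 0)/4 = -L²/4)
W((21 + Q)²) - 1*(-1989015) = -(21 - 22)⁴/4 - 1*(-1989015) = -((-1)²)²/4 + 1989015 = -¼*1² + 1989015 = -¼*1 + 1989015 = -¼ + 1989015 = 7956059/4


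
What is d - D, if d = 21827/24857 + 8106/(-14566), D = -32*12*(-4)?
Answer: -278009282996/181033531 ≈ -1535.7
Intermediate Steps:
D = 1536 (D = -384*(-4) = 1536)
d = 58220620/181033531 (d = 21827*(1/24857) + 8106*(-1/14566) = 21827/24857 - 4053/7283 = 58220620/181033531 ≈ 0.32160)
d - D = 58220620/181033531 - 1*1536 = 58220620/181033531 - 1536 = -278009282996/181033531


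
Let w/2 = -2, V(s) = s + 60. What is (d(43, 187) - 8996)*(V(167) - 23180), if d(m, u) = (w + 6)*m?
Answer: 204511230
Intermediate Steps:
V(s) = 60 + s
w = -4 (w = 2*(-2) = -4)
d(m, u) = 2*m (d(m, u) = (-4 + 6)*m = 2*m)
(d(43, 187) - 8996)*(V(167) - 23180) = (2*43 - 8996)*((60 + 167) - 23180) = (86 - 8996)*(227 - 23180) = -8910*(-22953) = 204511230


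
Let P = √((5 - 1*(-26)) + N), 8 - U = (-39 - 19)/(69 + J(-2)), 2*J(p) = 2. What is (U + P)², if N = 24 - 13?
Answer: 146931/1225 + 618*√42/35 ≈ 234.38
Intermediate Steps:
J(p) = 1 (J(p) = (½)*2 = 1)
U = 309/35 (U = 8 - (-39 - 19)/(69 + 1) = 8 - (-58)/70 = 8 - 1*(-29/35) = 8 + 29/35 = 309/35 ≈ 8.8286)
N = 11
P = √42 (P = √((5 - 1*(-26)) + 11) = √((5 + 26) + 11) = √(31 + 11) = √42 ≈ 6.4807)
(U + P)² = (309/35 + √42)²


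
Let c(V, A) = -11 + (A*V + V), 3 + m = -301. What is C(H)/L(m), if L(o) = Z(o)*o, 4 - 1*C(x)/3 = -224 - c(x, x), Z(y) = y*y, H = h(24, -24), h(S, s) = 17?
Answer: -1569/28094464 ≈ -5.5847e-5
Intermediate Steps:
m = -304 (m = -3 - 301 = -304)
H = 17
c(V, A) = -11 + V + A*V (c(V, A) = -11 + (V + A*V) = -11 + V + A*V)
Z(y) = y**2
C(x) = 651 + 3*x + 3*x**2 (C(x) = 12 - 3*(-224 - (-11 + x + x*x)) = 12 - 3*(-224 - (-11 + x + x**2)) = 12 - 3*(-224 + (11 - x - x**2)) = 12 - 3*(-213 - x - x**2) = 12 + (639 + 3*x + 3*x**2) = 651 + 3*x + 3*x**2)
L(o) = o**3 (L(o) = o**2*o = o**3)
C(H)/L(m) = (651 + 3*17 + 3*17**2)/((-304)**3) = (651 + 51 + 3*289)/(-28094464) = (651 + 51 + 867)*(-1/28094464) = 1569*(-1/28094464) = -1569/28094464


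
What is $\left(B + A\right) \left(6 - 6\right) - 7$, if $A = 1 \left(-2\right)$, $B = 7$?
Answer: $-7$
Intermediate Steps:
$A = -2$
$\left(B + A\right) \left(6 - 6\right) - 7 = \left(7 - 2\right) \left(6 - 6\right) - 7 = 5 \cdot 0 - 7 = 0 - 7 = -7$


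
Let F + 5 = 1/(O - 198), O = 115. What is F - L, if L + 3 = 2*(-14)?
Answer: 2157/83 ≈ 25.988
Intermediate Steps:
L = -31 (L = -3 + 2*(-14) = -3 - 28 = -31)
F = -416/83 (F = -5 + 1/(115 - 198) = -5 + 1/(-83) = -5 - 1/83 = -416/83 ≈ -5.0120)
F - L = -416/83 - 1*(-31) = -416/83 + 31 = 2157/83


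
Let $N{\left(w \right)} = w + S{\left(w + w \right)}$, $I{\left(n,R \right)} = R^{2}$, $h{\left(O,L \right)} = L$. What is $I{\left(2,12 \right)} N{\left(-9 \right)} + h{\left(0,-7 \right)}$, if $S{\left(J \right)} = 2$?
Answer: $-1015$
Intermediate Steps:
$N{\left(w \right)} = 2 + w$ ($N{\left(w \right)} = w + 2 = 2 + w$)
$I{\left(2,12 \right)} N{\left(-9 \right)} + h{\left(0,-7 \right)} = 12^{2} \left(2 - 9\right) - 7 = 144 \left(-7\right) - 7 = -1008 - 7 = -1015$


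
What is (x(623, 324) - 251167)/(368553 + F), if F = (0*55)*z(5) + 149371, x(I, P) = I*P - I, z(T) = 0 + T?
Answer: -24969/258962 ≈ -0.096420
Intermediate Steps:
z(T) = T
x(I, P) = -I + I*P
F = 149371 (F = (0*55)*5 + 149371 = 0*5 + 149371 = 0 + 149371 = 149371)
(x(623, 324) - 251167)/(368553 + F) = (623*(-1 + 324) - 251167)/(368553 + 149371) = (623*323 - 251167)/517924 = (201229 - 251167)*(1/517924) = -49938*1/517924 = -24969/258962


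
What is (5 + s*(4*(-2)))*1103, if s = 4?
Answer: -29781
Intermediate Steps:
(5 + s*(4*(-2)))*1103 = (5 + 4*(4*(-2)))*1103 = (5 + 4*(-8))*1103 = (5 - 32)*1103 = -27*1103 = -29781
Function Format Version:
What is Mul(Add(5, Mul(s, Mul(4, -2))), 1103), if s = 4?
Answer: -29781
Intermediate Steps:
Mul(Add(5, Mul(s, Mul(4, -2))), 1103) = Mul(Add(5, Mul(4, Mul(4, -2))), 1103) = Mul(Add(5, Mul(4, -8)), 1103) = Mul(Add(5, -32), 1103) = Mul(-27, 1103) = -29781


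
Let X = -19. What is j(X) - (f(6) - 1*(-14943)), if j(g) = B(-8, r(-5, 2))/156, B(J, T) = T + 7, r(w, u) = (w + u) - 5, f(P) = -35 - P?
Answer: -2324713/156 ≈ -14902.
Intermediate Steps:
r(w, u) = -5 + u + w (r(w, u) = (u + w) - 5 = -5 + u + w)
B(J, T) = 7 + T
j(g) = -1/156 (j(g) = (7 + (-5 + 2 - 5))/156 = (7 - 8)*(1/156) = -1*1/156 = -1/156)
j(X) - (f(6) - 1*(-14943)) = -1/156 - ((-35 - 1*6) - 1*(-14943)) = -1/156 - ((-35 - 6) + 14943) = -1/156 - (-41 + 14943) = -1/156 - 1*14902 = -1/156 - 14902 = -2324713/156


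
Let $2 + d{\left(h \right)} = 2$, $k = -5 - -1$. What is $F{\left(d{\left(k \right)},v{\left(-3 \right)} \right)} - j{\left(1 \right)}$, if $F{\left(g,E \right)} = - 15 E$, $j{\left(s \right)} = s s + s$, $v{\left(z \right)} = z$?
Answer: $43$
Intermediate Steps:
$j{\left(s \right)} = s + s^{2}$ ($j{\left(s \right)} = s^{2} + s = s + s^{2}$)
$k = -4$ ($k = -5 + 1 = -4$)
$d{\left(h \right)} = 0$ ($d{\left(h \right)} = -2 + 2 = 0$)
$F{\left(d{\left(k \right)},v{\left(-3 \right)} \right)} - j{\left(1 \right)} = \left(-15\right) \left(-3\right) - 1 \left(1 + 1\right) = 45 - 1 \cdot 2 = 45 - 2 = 43$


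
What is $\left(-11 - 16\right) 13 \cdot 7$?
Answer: $-2457$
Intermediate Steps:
$\left(-11 - 16\right) 13 \cdot 7 = \left(-27\right) 13 \cdot 7 = \left(-351\right) 7 = -2457$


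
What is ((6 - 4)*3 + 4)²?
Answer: 100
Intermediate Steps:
((6 - 4)*3 + 4)² = (2*3 + 4)² = (6 + 4)² = 10² = 100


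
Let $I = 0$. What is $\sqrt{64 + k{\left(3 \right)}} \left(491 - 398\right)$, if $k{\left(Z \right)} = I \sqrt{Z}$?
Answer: $744$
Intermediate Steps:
$k{\left(Z \right)} = 0$ ($k{\left(Z \right)} = 0 \sqrt{Z} = 0$)
$\sqrt{64 + k{\left(3 \right)}} \left(491 - 398\right) = \sqrt{64 + 0} \left(491 - 398\right) = \sqrt{64} \cdot 93 = 8 \cdot 93 = 744$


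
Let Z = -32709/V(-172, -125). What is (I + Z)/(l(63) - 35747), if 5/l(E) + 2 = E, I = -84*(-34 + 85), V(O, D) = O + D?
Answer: 25205993/215875638 ≈ 0.11676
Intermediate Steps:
V(O, D) = D + O
Z = 10903/99 (Z = -32709/(-125 - 172) = -32709/(-297) = -32709*(-1/297) = 10903/99 ≈ 110.13)
I = -4284 (I = -84*51 = -4284)
l(E) = 5/(-2 + E)
(I + Z)/(l(63) - 35747) = (-4284 + 10903/99)/(5/(-2 + 63) - 35747) = -413213/(99*(5/61 - 35747)) = -413213/(99*(-2180562/61)) = -413213/99*(-61/2180562) = 25205993/215875638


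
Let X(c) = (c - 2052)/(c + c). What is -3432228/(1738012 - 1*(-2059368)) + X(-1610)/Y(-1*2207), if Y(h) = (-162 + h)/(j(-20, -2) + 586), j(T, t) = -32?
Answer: -423569750816/362088727105 ≈ -1.1698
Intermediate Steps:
X(c) = (-2052 + c)/(2*c) (X(c) = (-2052 + c)/((2*c)) = (-2052 + c)*(1/(2*c)) = (-2052 + c)/(2*c))
Y(h) = -81/277 + h/554 (Y(h) = (-162 + h)/(-32 + 586) = (-162 + h)/554 = (-162 + h)*(1/554) = -81/277 + h/554)
-3432228/(1738012 - 1*(-2059368)) + X(-1610)/Y(-1*2207) = -3432228/(1738012 - 1*(-2059368)) + ((½)*(-2052 - 1610)/(-1610))/(-81/277 + (-1*2207)/554) = -3432228/(1738012 + 2059368) + ((½)*(-1/1610)*(-3662))/(-81/277 + (1/554)*(-2207)) = -3432228/3797380 + 1831/(1610*(-81/277 - 2207/554)) = -3432228*1/3797380 + 1831/(1610*(-2369/554)) = -858057/949345 + (1831/1610)*(-554/2369) = -858057/949345 - 507187/1907045 = -423569750816/362088727105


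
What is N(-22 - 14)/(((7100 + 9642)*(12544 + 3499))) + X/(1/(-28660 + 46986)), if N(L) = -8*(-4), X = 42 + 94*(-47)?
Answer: -10769807009350912/134295953 ≈ -8.0195e+7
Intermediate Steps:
X = -4376 (X = 42 - 4418 = -4376)
N(L) = 32
N(-22 - 14)/(((7100 + 9642)*(12544 + 3499))) + X/(1/(-28660 + 46986)) = 32/(((7100 + 9642)*(12544 + 3499))) - 4376/(1/(-28660 + 46986)) = 32/((16742*16043)) - 4376/(1/18326) = 32/268591906 - 4376/1/18326 = 32*(1/268591906) - 4376*18326 = 16/134295953 - 80194576 = -10769807009350912/134295953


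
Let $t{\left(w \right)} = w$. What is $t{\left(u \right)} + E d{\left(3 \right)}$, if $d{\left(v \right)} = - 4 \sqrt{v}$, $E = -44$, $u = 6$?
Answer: $6 + 176 \sqrt{3} \approx 310.84$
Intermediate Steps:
$t{\left(u \right)} + E d{\left(3 \right)} = 6 - 44 \left(- 4 \sqrt{3}\right) = 6 + 176 \sqrt{3}$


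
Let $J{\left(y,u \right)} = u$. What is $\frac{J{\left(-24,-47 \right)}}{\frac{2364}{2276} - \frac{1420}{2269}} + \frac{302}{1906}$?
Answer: $- \frac{57747430402}{507948047} \approx -113.69$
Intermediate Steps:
$\frac{J{\left(-24,-47 \right)}}{\frac{2364}{2276} - \frac{1420}{2269}} + \frac{302}{1906} = - \frac{47}{\frac{2364}{2276} - \frac{1420}{2269}} + \frac{302}{1906} = - \frac{47}{2364 \cdot \frac{1}{2276} - \frac{1420}{2269}} + 302 \cdot \frac{1}{1906} = - \frac{47}{\frac{591}{569} - \frac{1420}{2269}} + \frac{151}{953} = - \frac{47}{\frac{532999}{1291061}} + \frac{151}{953} = \left(-47\right) \frac{1291061}{532999} + \frac{151}{953} = - \frac{60679867}{532999} + \frac{151}{953} = - \frac{57747430402}{507948047}$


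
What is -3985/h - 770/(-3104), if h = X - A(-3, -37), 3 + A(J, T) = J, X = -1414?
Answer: 420425/136576 ≈ 3.0783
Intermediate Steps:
A(J, T) = -3 + J
h = -1408 (h = -1414 - (-3 - 3) = -1414 - 1*(-6) = -1414 + 6 = -1408)
-3985/h - 770/(-3104) = -3985/(-1408) - 770/(-3104) = -3985*(-1/1408) - 770*(-1/3104) = 3985/1408 + 385/1552 = 420425/136576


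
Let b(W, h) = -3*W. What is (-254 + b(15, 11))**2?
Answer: 89401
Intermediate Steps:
(-254 + b(15, 11))**2 = (-254 - 3*15)**2 = (-254 - 45)**2 = (-299)**2 = 89401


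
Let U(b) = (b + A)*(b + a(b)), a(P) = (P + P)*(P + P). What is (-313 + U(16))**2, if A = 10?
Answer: 714332529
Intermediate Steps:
a(P) = 4*P**2 (a(P) = (2*P)*(2*P) = 4*P**2)
U(b) = (10 + b)*(b + 4*b**2) (U(b) = (b + 10)*(b + 4*b**2) = (10 + b)*(b + 4*b**2))
(-313 + U(16))**2 = (-313 + 16*(10 + 4*16**2 + 41*16))**2 = (-313 + 16*(10 + 4*256 + 656))**2 = (-313 + 16*(10 + 1024 + 656))**2 = (-313 + 16*1690)**2 = (-313 + 27040)**2 = 26727**2 = 714332529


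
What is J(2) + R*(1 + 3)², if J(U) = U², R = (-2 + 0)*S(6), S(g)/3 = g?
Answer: -572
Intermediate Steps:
S(g) = 3*g
R = -36 (R = (-2 + 0)*(3*6) = -2*18 = -36)
J(2) + R*(1 + 3)² = 2² - 36*(1 + 3)² = 4 - 36*4² = 4 - 36*16 = 4 - 576 = -572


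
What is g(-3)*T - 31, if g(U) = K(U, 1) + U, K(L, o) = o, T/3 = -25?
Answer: 119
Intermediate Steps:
T = -75 (T = 3*(-25) = -75)
g(U) = 1 + U
g(-3)*T - 31 = (1 - 3)*(-75) - 31 = -2*(-75) - 31 = 150 - 31 = 119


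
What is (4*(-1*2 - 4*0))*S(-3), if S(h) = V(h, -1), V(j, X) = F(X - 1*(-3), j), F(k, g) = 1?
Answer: -8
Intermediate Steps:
V(j, X) = 1
S(h) = 1
(4*(-1*2 - 4*0))*S(-3) = (4*(-1*2 - 4*0))*1 = (4*(-2 + 0))*1 = (4*(-2))*1 = -8*1 = -8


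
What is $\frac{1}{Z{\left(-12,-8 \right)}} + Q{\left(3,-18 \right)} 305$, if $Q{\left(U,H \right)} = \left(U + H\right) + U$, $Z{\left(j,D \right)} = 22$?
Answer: $- \frac{80519}{22} \approx -3660.0$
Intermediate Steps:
$Q{\left(U,H \right)} = H + 2 U$ ($Q{\left(U,H \right)} = \left(H + U\right) + U = H + 2 U$)
$\frac{1}{Z{\left(-12,-8 \right)}} + Q{\left(3,-18 \right)} 305 = \frac{1}{22} + \left(-18 + 2 \cdot 3\right) 305 = \frac{1}{22} + \left(-18 + 6\right) 305 = \frac{1}{22} - 3660 = - \frac{80519}{22}$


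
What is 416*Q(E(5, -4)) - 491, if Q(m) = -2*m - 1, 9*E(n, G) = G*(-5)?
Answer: -24803/9 ≈ -2755.9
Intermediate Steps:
E(n, G) = -5*G/9 (E(n, G) = (G*(-5))/9 = (-5*G)/9 = -5*G/9)
Q(m) = -1 - 2*m
416*Q(E(5, -4)) - 491 = 416*(-1 - (-10)*(-4)/9) - 491 = 416*(-1 - 2*20/9) - 491 = 416*(-1 - 40/9) - 491 = 416*(-49/9) - 491 = -20384/9 - 491 = -24803/9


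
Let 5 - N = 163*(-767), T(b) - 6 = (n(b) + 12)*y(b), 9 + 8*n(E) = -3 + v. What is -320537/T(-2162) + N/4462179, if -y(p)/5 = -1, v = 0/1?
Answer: -953524104068/174024981 ≈ -5479.2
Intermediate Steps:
v = 0 (v = 0*1 = 0)
y(p) = 5 (y(p) = -5*(-1) = 5)
n(E) = -3/2 (n(E) = -9/8 + (-3 + 0)/8 = -9/8 + (⅛)*(-3) = -9/8 - 3/8 = -3/2)
T(b) = 117/2 (T(b) = 6 + (-3/2 + 12)*5 = 6 + (21/2)*5 = 6 + 105/2 = 117/2)
N = 125026 (N = 5 - 163*(-767) = 5 - 1*(-125021) = 5 + 125021 = 125026)
-320537/T(-2162) + N/4462179 = -320537/117/2 + 125026/4462179 = -320537*2/117 + 125026*(1/4462179) = -641074/117 + 125026/4462179 = -953524104068/174024981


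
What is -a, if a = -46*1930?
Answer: 88780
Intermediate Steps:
a = -88780
-a = -1*(-88780) = 88780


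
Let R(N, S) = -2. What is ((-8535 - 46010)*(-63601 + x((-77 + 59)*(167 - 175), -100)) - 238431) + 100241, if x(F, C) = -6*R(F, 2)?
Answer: 3468323815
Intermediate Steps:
x(F, C) = 12 (x(F, C) = -6*(-2) = 12)
((-8535 - 46010)*(-63601 + x((-77 + 59)*(167 - 175), -100)) - 238431) + 100241 = ((-8535 - 46010)*(-63601 + 12) - 238431) + 100241 = (-54545*(-63589) - 238431) + 100241 = (3468462005 - 238431) + 100241 = 3468223574 + 100241 = 3468323815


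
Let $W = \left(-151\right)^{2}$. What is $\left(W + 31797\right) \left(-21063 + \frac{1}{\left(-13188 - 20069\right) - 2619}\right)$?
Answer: $- \frac{20628658303511}{17938} \approx -1.15 \cdot 10^{9}$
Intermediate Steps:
$W = 22801$
$\left(W + 31797\right) \left(-21063 + \frac{1}{\left(-13188 - 20069\right) - 2619}\right) = \left(22801 + 31797\right) \left(-21063 + \frac{1}{\left(-13188 - 20069\right) - 2619}\right) = 54598 \left(-21063 + \frac{1}{\left(-13188 - 20069\right) - 2619}\right) = 54598 \left(-21063 + \frac{1}{-33257 - 2619}\right) = 54598 \left(-21063 + \frac{1}{-35876}\right) = 54598 \left(-21063 - \frac{1}{35876}\right) = 54598 \left(- \frac{755656189}{35876}\right) = - \frac{20628658303511}{17938}$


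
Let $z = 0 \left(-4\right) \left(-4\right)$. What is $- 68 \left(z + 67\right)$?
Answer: $-4556$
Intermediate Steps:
$z = 0$ ($z = 0 \left(-4\right) = 0$)
$- 68 \left(z + 67\right) = - 68 \left(0 + 67\right) = \left(-68\right) 67 = -4556$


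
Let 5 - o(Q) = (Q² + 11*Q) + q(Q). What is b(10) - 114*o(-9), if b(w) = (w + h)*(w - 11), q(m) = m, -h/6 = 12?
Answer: -3586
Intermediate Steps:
h = -72 (h = -6*12 = -72)
b(w) = (-72 + w)*(-11 + w) (b(w) = (w - 72)*(w - 11) = (-72 + w)*(-11 + w))
o(Q) = 5 - Q² - 12*Q (o(Q) = 5 - ((Q² + 11*Q) + Q) = 5 - (Q² + 12*Q) = 5 + (-Q² - 12*Q) = 5 - Q² - 12*Q)
b(10) - 114*o(-9) = (792 + 10² - 83*10) - 114*(5 - 1*(-9)² - 12*(-9)) = (792 + 100 - 830) - 114*(5 - 1*81 + 108) = 62 - 114*(5 - 81 + 108) = 62 - 114*32 = 62 - 3648 = -3586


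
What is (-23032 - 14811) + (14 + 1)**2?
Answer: -37618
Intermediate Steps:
(-23032 - 14811) + (14 + 1)**2 = -37843 + 15**2 = -37843 + 225 = -37618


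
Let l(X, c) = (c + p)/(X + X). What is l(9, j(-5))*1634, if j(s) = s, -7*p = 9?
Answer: -35948/63 ≈ -570.60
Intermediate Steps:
p = -9/7 (p = -1/7*9 = -9/7 ≈ -1.2857)
l(X, c) = (-9/7 + c)/(2*X) (l(X, c) = (c - 9/7)/(X + X) = (-9/7 + c)/((2*X)) = (-9/7 + c)*(1/(2*X)) = (-9/7 + c)/(2*X))
l(9, j(-5))*1634 = ((1/14)*(-9 + 7*(-5))/9)*1634 = ((1/14)*(1/9)*(-9 - 35))*1634 = ((1/14)*(1/9)*(-44))*1634 = -22/63*1634 = -35948/63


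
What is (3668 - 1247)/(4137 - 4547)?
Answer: -2421/410 ≈ -5.9049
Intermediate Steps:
(3668 - 1247)/(4137 - 4547) = 2421/(-410) = 2421*(-1/410) = -2421/410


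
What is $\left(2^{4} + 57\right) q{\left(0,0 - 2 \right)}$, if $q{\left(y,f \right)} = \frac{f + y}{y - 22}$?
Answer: $\frac{73}{11} \approx 6.6364$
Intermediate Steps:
$q{\left(y,f \right)} = \frac{f + y}{-22 + y}$
$\left(2^{4} + 57\right) q{\left(0,0 - 2 \right)} = \left(2^{4} + 57\right) \frac{\left(0 - 2\right) + 0}{-22 + 0} = \left(16 + 57\right) \frac{-2 + 0}{-22} = 73 \left(\left(- \frac{1}{22}\right) \left(-2\right)\right) = 73 \cdot \frac{1}{11} = \frac{73}{11}$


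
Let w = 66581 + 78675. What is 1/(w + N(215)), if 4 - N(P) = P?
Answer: 1/145045 ≈ 6.8944e-6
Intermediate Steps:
N(P) = 4 - P
w = 145256
1/(w + N(215)) = 1/(145256 + (4 - 1*215)) = 1/(145256 + (4 - 215)) = 1/(145256 - 211) = 1/145045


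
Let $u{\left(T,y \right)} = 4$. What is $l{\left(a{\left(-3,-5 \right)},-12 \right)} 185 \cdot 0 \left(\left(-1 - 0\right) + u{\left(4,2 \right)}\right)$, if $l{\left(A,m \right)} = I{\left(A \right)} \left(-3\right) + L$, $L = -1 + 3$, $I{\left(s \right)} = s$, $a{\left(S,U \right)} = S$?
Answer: $0$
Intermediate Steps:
$L = 2$
$l{\left(A,m \right)} = 2 - 3 A$ ($l{\left(A,m \right)} = A \left(-3\right) + 2 = - 3 A + 2 = 2 - 3 A$)
$l{\left(a{\left(-3,-5 \right)},-12 \right)} 185 \cdot 0 \left(\left(-1 - 0\right) + u{\left(4,2 \right)}\right) = \left(2 - -9\right) 185 \cdot 0 \left(\left(-1 - 0\right) + 4\right) = \left(2 + 9\right) 185 \cdot 0 \left(\left(-1 + 0\right) + 4\right) = 11 \cdot 185 \cdot 0 \left(-1 + 4\right) = 2035 \cdot 0 \cdot 3 = 2035 \cdot 0 = 0$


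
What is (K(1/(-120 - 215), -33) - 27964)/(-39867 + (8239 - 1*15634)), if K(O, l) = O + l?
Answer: 1563166/2638795 ≈ 0.59238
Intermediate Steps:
(K(1/(-120 - 215), -33) - 27964)/(-39867 + (8239 - 1*15634)) = ((1/(-120 - 215) - 33) - 27964)/(-39867 + (8239 - 1*15634)) = ((1/(-335) - 33) - 27964)/(-39867 + (8239 - 15634)) = ((-1/335 - 33) - 27964)/(-39867 - 7395) = (-11056/335 - 27964)/(-47262) = -9378996/335*(-1/47262) = 1563166/2638795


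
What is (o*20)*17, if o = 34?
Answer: 11560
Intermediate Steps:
(o*20)*17 = (34*20)*17 = 680*17 = 11560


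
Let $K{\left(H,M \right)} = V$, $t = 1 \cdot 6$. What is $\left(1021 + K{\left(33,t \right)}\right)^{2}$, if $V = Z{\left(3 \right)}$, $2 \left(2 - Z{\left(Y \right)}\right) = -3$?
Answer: $\frac{4198401}{4} \approx 1.0496 \cdot 10^{6}$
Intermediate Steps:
$t = 6$
$Z{\left(Y \right)} = \frac{7}{2}$ ($Z{\left(Y \right)} = 2 - - \frac{3}{2} = 2 + \frac{3}{2} = \frac{7}{2}$)
$V = \frac{7}{2} \approx 3.5$
$K{\left(H,M \right)} = \frac{7}{2}$
$\left(1021 + K{\left(33,t \right)}\right)^{2} = \left(1021 + \frac{7}{2}\right)^{2} = \left(\frac{2049}{2}\right)^{2} = \frac{4198401}{4}$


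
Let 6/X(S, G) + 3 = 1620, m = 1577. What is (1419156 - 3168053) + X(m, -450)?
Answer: -942655481/539 ≈ -1.7489e+6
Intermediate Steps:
X(S, G) = 2/539 (X(S, G) = 6/(-3 + 1620) = 6/1617 = 6*(1/1617) = 2/539)
(1419156 - 3168053) + X(m, -450) = (1419156 - 3168053) + 2/539 = -1748897 + 2/539 = -942655481/539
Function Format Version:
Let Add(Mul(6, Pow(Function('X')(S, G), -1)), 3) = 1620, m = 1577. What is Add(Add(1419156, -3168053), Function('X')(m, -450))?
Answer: Rational(-942655481, 539) ≈ -1.7489e+6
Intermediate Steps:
Function('X')(S, G) = Rational(2, 539) (Function('X')(S, G) = Mul(6, Pow(Add(-3, 1620), -1)) = Mul(6, Pow(1617, -1)) = Mul(6, Rational(1, 1617)) = Rational(2, 539))
Add(Add(1419156, -3168053), Function('X')(m, -450)) = Add(Add(1419156, -3168053), Rational(2, 539)) = Add(-1748897, Rational(2, 539)) = Rational(-942655481, 539)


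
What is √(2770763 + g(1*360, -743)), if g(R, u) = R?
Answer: √2771123 ≈ 1664.7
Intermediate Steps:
√(2770763 + g(1*360, -743)) = √(2770763 + 1*360) = √(2770763 + 360) = √2771123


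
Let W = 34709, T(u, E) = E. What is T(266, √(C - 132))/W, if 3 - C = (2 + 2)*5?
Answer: I*√149/34709 ≈ 0.00035168*I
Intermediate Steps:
C = -17 (C = 3 - (2 + 2)*5 = 3 - 4*5 = 3 - 1*20 = 3 - 20 = -17)
T(266, √(C - 132))/W = √(-17 - 132)/34709 = √(-149)*(1/34709) = (I*√149)*(1/34709) = I*√149/34709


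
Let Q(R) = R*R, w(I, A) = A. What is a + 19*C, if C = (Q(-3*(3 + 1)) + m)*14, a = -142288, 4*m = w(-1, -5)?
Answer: -208633/2 ≈ -1.0432e+5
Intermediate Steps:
m = -5/4 (m = (¼)*(-5) = -5/4 ≈ -1.2500)
Q(R) = R²
C = 3997/2 (C = ((-3*(3 + 1))² - 5/4)*14 = ((-3*4)² - 5/4)*14 = ((-12)² - 5/4)*14 = (144 - 5/4)*14 = (571/4)*14 = 3997/2 ≈ 1998.5)
a + 19*C = -142288 + 19*(3997/2) = -142288 + 75943/2 = -208633/2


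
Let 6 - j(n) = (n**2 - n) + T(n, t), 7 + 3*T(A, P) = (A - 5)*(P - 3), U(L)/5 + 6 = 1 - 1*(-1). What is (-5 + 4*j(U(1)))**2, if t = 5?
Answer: 2512225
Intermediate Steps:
U(L) = -20 (U(L) = -30 + 5*(1 - 1*(-1)) = -30 + 5*(1 + 1) = -30 + 5*2 = -30 + 10 = -20)
T(A, P) = -7/3 + (-5 + A)*(-3 + P)/3 (T(A, P) = -7/3 + ((A - 5)*(P - 3))/3 = -7/3 + ((-5 + A)*(-3 + P))/3 = -7/3 + (-5 + A)*(-3 + P)/3)
j(n) = 35/3 - n**2 + n/3 (j(n) = 6 - ((n**2 - n) + (8/3 - n - 5/3*5 + (1/3)*n*5)) = 6 - ((n**2 - n) + (8/3 - n - 25/3 + 5*n/3)) = 6 - ((n**2 - n) + (-17/3 + 2*n/3)) = 6 - (-17/3 + n**2 - n/3) = 6 + (17/3 - n**2 + n/3) = 35/3 - n**2 + n/3)
(-5 + 4*j(U(1)))**2 = (-5 + 4*(35/3 - 1*(-20)**2 + (1/3)*(-20)))**2 = (-5 + 4*(35/3 - 1*400 - 20/3))**2 = (-5 + 4*(35/3 - 400 - 20/3))**2 = (-5 + 4*(-395))**2 = (-5 - 1580)**2 = (-1585)**2 = 2512225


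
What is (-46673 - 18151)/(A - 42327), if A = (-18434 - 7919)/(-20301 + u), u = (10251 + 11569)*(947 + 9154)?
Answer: 7143070617828/4664086617533 ≈ 1.5315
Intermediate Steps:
u = 220403820 (u = 21820*10101 = 220403820)
A = -26353/220383519 (A = (-18434 - 7919)/(-20301 + 220403820) = -26353/220383519 ≈ -0.00011958)
(-46673 - 18151)/(A - 42327) = (-46673 - 18151)/(-26353/220383519 - 42327) = -64824/(-9328173235066/220383519) = -64824*(-220383519/9328173235066) = 7143070617828/4664086617533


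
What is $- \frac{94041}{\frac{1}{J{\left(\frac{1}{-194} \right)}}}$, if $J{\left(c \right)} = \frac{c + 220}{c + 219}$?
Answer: $- \frac{4013575839}{42485} \approx -94470.0$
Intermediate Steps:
$J{\left(c \right)} = \frac{220 + c}{219 + c}$
$- \frac{94041}{\frac{1}{J{\left(\frac{1}{-194} \right)}}} = - \frac{94041}{\frac{1}{\frac{1}{219 + \frac{1}{-194}} \left(220 + \frac{1}{-194}\right)}} = - \frac{94041}{\frac{1}{\frac{1}{219 - \frac{1}{194}} \left(220 - \frac{1}{194}\right)}} = - \frac{94041}{\frac{1}{\frac{1}{\frac{42485}{194}} \cdot \frac{42679}{194}}} = - \frac{94041}{\frac{1}{\frac{194}{42485} \cdot \frac{42679}{194}}} = - \frac{94041}{\frac{1}{\frac{42679}{42485}}} = - \frac{94041}{\frac{42485}{42679}} = \left(-94041\right) \frac{42679}{42485} = - \frac{4013575839}{42485}$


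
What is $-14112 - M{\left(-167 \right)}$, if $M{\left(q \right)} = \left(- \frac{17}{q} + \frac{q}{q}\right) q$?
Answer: $-13928$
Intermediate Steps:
$M{\left(q \right)} = q \left(1 - \frac{17}{q}\right)$ ($M{\left(q \right)} = \left(- \frac{17}{q} + 1\right) q = \left(1 - \frac{17}{q}\right) q = q \left(1 - \frac{17}{q}\right)$)
$-14112 - M{\left(-167 \right)} = -14112 - \left(-17 - 167\right) = -14112 - -184 = -14112 + 184 = -13928$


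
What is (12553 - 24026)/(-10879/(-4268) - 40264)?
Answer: 4451524/15621443 ≈ 0.28496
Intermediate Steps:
(12553 - 24026)/(-10879/(-4268) - 40264) = -11473/(-10879*(-1/4268) - 40264) = -11473/(989/388 - 40264) = -11473/(-15621443/388) = -11473*(-388/15621443) = 4451524/15621443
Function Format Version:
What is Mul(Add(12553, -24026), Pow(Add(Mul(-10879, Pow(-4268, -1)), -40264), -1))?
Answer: Rational(4451524, 15621443) ≈ 0.28496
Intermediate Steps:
Mul(Add(12553, -24026), Pow(Add(Mul(-10879, Pow(-4268, -1)), -40264), -1)) = Mul(-11473, Pow(Add(Mul(-10879, Rational(-1, 4268)), -40264), -1)) = Mul(-11473, Pow(Add(Rational(989, 388), -40264), -1)) = Mul(-11473, Pow(Rational(-15621443, 388), -1)) = Mul(-11473, Rational(-388, 15621443)) = Rational(4451524, 15621443)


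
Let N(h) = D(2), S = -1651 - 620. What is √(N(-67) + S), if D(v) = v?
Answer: I*√2269 ≈ 47.634*I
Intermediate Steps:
S = -2271
N(h) = 2
√(N(-67) + S) = √(2 - 2271) = √(-2269) = I*√2269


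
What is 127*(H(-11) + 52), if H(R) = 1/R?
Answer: 72517/11 ≈ 6592.5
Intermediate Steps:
127*(H(-11) + 52) = 127*(1/(-11) + 52) = 127*(-1/11 + 52) = 127*(571/11) = 72517/11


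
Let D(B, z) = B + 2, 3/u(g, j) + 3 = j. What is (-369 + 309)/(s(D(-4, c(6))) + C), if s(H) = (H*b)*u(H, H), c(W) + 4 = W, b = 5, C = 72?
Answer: -10/13 ≈ -0.76923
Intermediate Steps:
u(g, j) = 3/(-3 + j)
c(W) = -4 + W
D(B, z) = 2 + B
s(H) = 15*H/(-3 + H) (s(H) = (H*5)*(3/(-3 + H)) = (5*H)*(3/(-3 + H)) = 15*H/(-3 + H))
(-369 + 309)/(s(D(-4, c(6))) + C) = (-369 + 309)/(15*(2 - 4)/(-3 + (2 - 4)) + 72) = -60/(15*(-2)/(-3 - 2) + 72) = -60/(15*(-2)/(-5) + 72) = -60/(15*(-2)*(-1/5) + 72) = -60/(6 + 72) = -60/78 = -60*1/78 = -10/13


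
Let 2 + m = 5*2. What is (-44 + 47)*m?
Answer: 24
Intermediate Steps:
m = 8 (m = -2 + 5*2 = -2 + 10 = 8)
(-44 + 47)*m = (-44 + 47)*8 = 3*8 = 24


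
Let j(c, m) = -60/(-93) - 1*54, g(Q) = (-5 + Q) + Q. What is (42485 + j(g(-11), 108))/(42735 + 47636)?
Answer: 1315381/2801501 ≈ 0.46953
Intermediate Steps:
g(Q) = -5 + 2*Q
j(c, m) = -1654/31 (j(c, m) = -60*(-1/93) - 54 = 20/31 - 54 = -1654/31)
(42485 + j(g(-11), 108))/(42735 + 47636) = (42485 - 1654/31)/(42735 + 47636) = (1315381/31)/90371 = (1315381/31)*(1/90371) = 1315381/2801501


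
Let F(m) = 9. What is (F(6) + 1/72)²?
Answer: 421201/5184 ≈ 81.250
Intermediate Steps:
(F(6) + 1/72)² = (9 + 1/72)² = (649/72)² = 421201/5184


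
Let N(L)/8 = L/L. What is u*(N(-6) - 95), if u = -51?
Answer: 4437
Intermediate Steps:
N(L) = 8 (N(L) = 8*(L/L) = 8*1 = 8)
u*(N(-6) - 95) = -51*(8 - 95) = -51*(-87) = 4437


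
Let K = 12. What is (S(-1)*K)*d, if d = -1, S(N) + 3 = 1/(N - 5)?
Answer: 38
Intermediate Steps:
S(N) = -3 + 1/(-5 + N) (S(N) = -3 + 1/(N - 5) = -3 + 1/(-5 + N))
(S(-1)*K)*d = (((16 - 3*(-1))/(-5 - 1))*12)*(-1) = (((16 + 3)/(-6))*12)*(-1) = (-⅙*19*12)*(-1) = -19/6*12*(-1) = -38*(-1) = 38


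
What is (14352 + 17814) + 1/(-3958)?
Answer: 127313027/3958 ≈ 32166.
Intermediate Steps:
(14352 + 17814) + 1/(-3958) = 32166 - 1/3958 = 127313027/3958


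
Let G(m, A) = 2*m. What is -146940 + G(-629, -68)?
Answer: -148198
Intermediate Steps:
-146940 + G(-629, -68) = -146940 + 2*(-629) = -146940 - 1258 = -148198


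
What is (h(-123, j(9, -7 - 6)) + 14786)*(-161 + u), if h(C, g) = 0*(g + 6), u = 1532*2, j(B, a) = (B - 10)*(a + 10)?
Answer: 42923758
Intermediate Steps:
j(B, a) = (-10 + B)*(10 + a)
u = 3064
h(C, g) = 0 (h(C, g) = 0*(6 + g) = 0)
(h(-123, j(9, -7 - 6)) + 14786)*(-161 + u) = (0 + 14786)*(-161 + 3064) = 14786*2903 = 42923758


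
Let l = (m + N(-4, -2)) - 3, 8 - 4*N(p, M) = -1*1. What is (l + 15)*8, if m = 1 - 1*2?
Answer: 106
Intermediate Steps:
m = -1 (m = 1 - 2 = -1)
N(p, M) = 9/4 (N(p, M) = 2 - (-1)/4 = 2 - ¼*(-1) = 2 + ¼ = 9/4)
l = -7/4 (l = (-1 + 9/4) - 3 = 5/4 - 3 = -7/4 ≈ -1.7500)
(l + 15)*8 = (-7/4 + 15)*8 = (53/4)*8 = 106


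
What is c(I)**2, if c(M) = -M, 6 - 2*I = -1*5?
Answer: 121/4 ≈ 30.250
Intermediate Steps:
I = 11/2 (I = 3 - (-1)*5/2 = 3 - 1/2*(-5) = 3 + 5/2 = 11/2 ≈ 5.5000)
c(I)**2 = (-1*11/2)**2 = (-11/2)**2 = 121/4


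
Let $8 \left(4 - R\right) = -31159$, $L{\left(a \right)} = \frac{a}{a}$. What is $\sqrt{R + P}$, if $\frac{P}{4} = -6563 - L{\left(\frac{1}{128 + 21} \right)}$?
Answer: $\frac{3 i \sqrt{39746}}{4} \approx 149.52 i$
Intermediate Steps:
$L{\left(a \right)} = 1$
$R = \frac{31191}{8}$ ($R = 4 - - \frac{31159}{8} = 4 + \frac{31159}{8} = \frac{31191}{8} \approx 3898.9$)
$P = -26256$ ($P = 4 \left(-6563 - 1\right) = 4 \left(-6564\right) = -26256$)
$\sqrt{R + P} = \sqrt{\frac{31191}{8} - 26256} = \sqrt{- \frac{178857}{8}} = \frac{3 i \sqrt{39746}}{4}$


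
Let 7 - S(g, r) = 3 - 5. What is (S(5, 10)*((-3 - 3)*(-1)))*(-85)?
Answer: -4590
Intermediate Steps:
S(g, r) = 9 (S(g, r) = 7 - (3 - 5) = 7 - 1*(-2) = 7 + 2 = 9)
(S(5, 10)*((-3 - 3)*(-1)))*(-85) = (9*((-3 - 3)*(-1)))*(-85) = (9*(-6*(-1)))*(-85) = (9*6)*(-85) = 54*(-85) = -4590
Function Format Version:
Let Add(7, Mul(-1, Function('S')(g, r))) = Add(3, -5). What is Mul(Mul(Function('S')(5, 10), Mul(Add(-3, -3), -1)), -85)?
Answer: -4590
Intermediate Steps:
Function('S')(g, r) = 9 (Function('S')(g, r) = Add(7, Mul(-1, Add(3, -5))) = Add(7, Mul(-1, -2)) = Add(7, 2) = 9)
Mul(Mul(Function('S')(5, 10), Mul(Add(-3, -3), -1)), -85) = Mul(Mul(9, Mul(Add(-3, -3), -1)), -85) = Mul(Mul(9, Mul(-6, -1)), -85) = Mul(Mul(9, 6), -85) = Mul(54, -85) = -4590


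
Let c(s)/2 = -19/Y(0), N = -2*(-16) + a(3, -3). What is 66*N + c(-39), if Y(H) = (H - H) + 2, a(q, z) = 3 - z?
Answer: 2489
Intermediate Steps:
Y(H) = 2 (Y(H) = 0 + 2 = 2)
N = 38 (N = -2*(-16) + (3 - 1*(-3)) = 32 + (3 + 3) = 32 + 6 = 38)
c(s) = -19 (c(s) = 2*(-19/2) = -19)
66*N + c(-39) = 66*38 - 19 = 2508 - 19 = 2489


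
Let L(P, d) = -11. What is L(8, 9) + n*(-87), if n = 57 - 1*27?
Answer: -2621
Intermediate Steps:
n = 30 (n = 57 - 27 = 30)
L(8, 9) + n*(-87) = -11 + 30*(-87) = -11 - 2610 = -2621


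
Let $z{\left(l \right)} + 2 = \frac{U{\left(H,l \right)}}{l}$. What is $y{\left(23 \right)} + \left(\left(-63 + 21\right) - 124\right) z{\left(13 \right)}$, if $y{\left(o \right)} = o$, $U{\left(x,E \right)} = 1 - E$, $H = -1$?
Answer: $\frac{6607}{13} \approx 508.23$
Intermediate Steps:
$z{\left(l \right)} = -2 + \frac{1 - l}{l}$
$y{\left(23 \right)} + \left(\left(-63 + 21\right) - 124\right) z{\left(13 \right)} = 23 + \left(\left(-63 + 21\right) - 124\right) \left(-3 + \frac{1}{13}\right) = 23 + \left(-42 - 124\right) \left(-3 + \frac{1}{13}\right) = 23 - - \frac{6308}{13} = 23 + \frac{6308}{13} = \frac{6607}{13}$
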